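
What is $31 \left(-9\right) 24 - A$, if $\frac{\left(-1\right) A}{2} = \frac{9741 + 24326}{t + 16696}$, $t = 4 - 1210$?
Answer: $- \frac{51826453}{7745} \approx -6691.6$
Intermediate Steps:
$t = -1206$ ($t = 4 - 1210 = -1206$)
$A = - \frac{34067}{7745}$ ($A = - 2 \frac{9741 + 24326}{-1206 + 16696} = - 2 \cdot \frac{34067}{15490} = - 2 \cdot 34067 \cdot \frac{1}{15490} = \left(-2\right) \frac{34067}{15490} = - \frac{34067}{7745} \approx -4.3986$)
$31 \left(-9\right) 24 - A = 31 \left(-9\right) 24 - - \frac{34067}{7745} = \left(-279\right) 24 + \frac{34067}{7745} = -6696 + \frac{34067}{7745} = - \frac{51826453}{7745}$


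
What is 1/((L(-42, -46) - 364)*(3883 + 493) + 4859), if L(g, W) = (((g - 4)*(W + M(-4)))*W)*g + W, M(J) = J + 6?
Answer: 1/17109981067 ≈ 5.8445e-11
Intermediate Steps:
M(J) = 6 + J
L(g, W) = W + W*g*(-4 + g)*(2 + W) (L(g, W) = (((g - 4)*(W + (6 - 4)))*W)*g + W = (((-4 + g)*(W + 2))*W)*g + W = (((-4 + g)*(2 + W))*W)*g + W = (W*(-4 + g)*(2 + W))*g + W = W*g*(-4 + g)*(2 + W) + W = W + W*g*(-4 + g)*(2 + W))
1/((L(-42, -46) - 364)*(3883 + 493) + 4859) = 1/((-46*(1 - 8*(-42) + 2*(-42)² - 46*(-42)² - 4*(-46)*(-42)) - 364)*(3883 + 493) + 4859) = 1/((-46*(1 + 336 + 2*1764 - 46*1764 - 7728) - 364)*4376 + 4859) = 1/((-46*(1 + 336 + 3528 - 81144 - 7728) - 364)*4376 + 4859) = 1/((-46*(-85007) - 364)*4376 + 4859) = 1/((3910322 - 364)*4376 + 4859) = 1/(3909958*4376 + 4859) = 1/(17109976208 + 4859) = 1/17109981067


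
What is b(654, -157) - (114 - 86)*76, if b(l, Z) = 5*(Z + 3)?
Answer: -2898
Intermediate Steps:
b(l, Z) = 15 + 5*Z (b(l, Z) = 5*(3 + Z) = 15 + 5*Z)
b(654, -157) - (114 - 86)*76 = (15 + 5*(-157)) - (114 - 86)*76 = (15 - 785) - 28*76 = -770 - 1*2128 = -770 - 2128 = -2898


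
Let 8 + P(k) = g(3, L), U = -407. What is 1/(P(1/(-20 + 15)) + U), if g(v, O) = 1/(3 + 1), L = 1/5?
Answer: -4/1659 ≈ -0.0024111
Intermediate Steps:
L = ⅕ (L = 1*(⅕) = ⅕ ≈ 0.20000)
g(v, O) = ¼ (g(v, O) = 1/4 = ¼)
P(k) = -31/4 (P(k) = -8 + ¼ = -31/4)
1/(P(1/(-20 + 15)) + U) = 1/(-31/4 - 407) = 1/(-1659/4) = -4/1659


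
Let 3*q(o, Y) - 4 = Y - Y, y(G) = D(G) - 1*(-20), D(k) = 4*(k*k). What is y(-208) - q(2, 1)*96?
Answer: 172948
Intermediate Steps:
D(k) = 4*k²
y(G) = 20 + 4*G² (y(G) = 4*G² - 1*(-20) = 4*G² + 20 = 20 + 4*G²)
q(o, Y) = 4/3 (q(o, Y) = 4/3 + (Y - Y)/3 = 4/3 + (⅓)*0 = 4/3 + 0 = 4/3)
y(-208) - q(2, 1)*96 = (20 + 4*(-208)²) - 4*96/3 = (20 + 4*43264) - 1*128 = (20 + 173056) - 128 = 173076 - 128 = 172948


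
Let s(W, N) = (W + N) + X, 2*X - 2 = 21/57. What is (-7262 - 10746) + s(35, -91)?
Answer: -686387/38 ≈ -18063.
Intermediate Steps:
X = 45/38 (X = 1 + (21/57)/2 = 1 + (21*(1/57))/2 = 1 + (1/2)*(7/19) = 1 + 7/38 = 45/38 ≈ 1.1842)
s(W, N) = 45/38 + N + W (s(W, N) = (W + N) + 45/38 = (N + W) + 45/38 = 45/38 + N + W)
(-7262 - 10746) + s(35, -91) = (-7262 - 10746) + (45/38 - 91 + 35) = -18008 - 2083/38 = -686387/38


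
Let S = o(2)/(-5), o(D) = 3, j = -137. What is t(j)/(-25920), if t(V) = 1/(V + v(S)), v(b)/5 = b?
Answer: 1/3628800 ≈ 2.7557e-7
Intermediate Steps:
S = -⅗ (S = 3/(-5) = 3*(-⅕) = -⅗ ≈ -0.60000)
v(b) = 5*b
t(V) = 1/(-3 + V) (t(V) = 1/(V + 5*(-⅗)) = 1/(V - 3) = 1/(-3 + V))
t(j)/(-25920) = 1/(-3 - 137*(-25920)) = -1/25920/(-140) = -1/140*(-1/25920) = 1/3628800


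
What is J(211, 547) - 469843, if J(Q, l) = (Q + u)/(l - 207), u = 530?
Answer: -159745879/340 ≈ -4.6984e+5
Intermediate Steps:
J(Q, l) = (530 + Q)/(-207 + l) (J(Q, l) = (Q + 530)/(l - 207) = (530 + Q)/(-207 + l))
J(211, 547) - 469843 = (530 + 211)/(-207 + 547) - 469843 = 741/340 - 469843 = -159745879/340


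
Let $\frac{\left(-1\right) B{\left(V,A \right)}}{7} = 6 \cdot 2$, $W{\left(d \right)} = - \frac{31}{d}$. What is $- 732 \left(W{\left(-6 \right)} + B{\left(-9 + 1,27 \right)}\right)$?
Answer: $57706$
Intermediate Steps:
$B{\left(V,A \right)} = -84$ ($B{\left(V,A \right)} = - 7 \cdot 6 \cdot 2 = \left(-7\right) 12 = -84$)
$- 732 \left(W{\left(-6 \right)} + B{\left(-9 + 1,27 \right)}\right) = - 732 \left(- \frac{31}{-6} - 84\right) = - 732 \left(\left(-31\right) \left(- \frac{1}{6}\right) - 84\right) = - 732 \left(\frac{31}{6} - 84\right) = \left(-732\right) \left(- \frac{473}{6}\right) = 57706$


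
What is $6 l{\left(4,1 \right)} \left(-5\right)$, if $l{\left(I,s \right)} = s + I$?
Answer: $-150$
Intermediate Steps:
$l{\left(I,s \right)} = I + s$
$6 l{\left(4,1 \right)} \left(-5\right) = 6 \left(4 + 1\right) \left(-5\right) = 6 \cdot 5 \left(-5\right) = 30 \left(-5\right) = -150$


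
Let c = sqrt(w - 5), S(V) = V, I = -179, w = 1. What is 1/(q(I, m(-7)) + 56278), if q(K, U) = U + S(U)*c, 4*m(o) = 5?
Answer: 900468/50677663789 - 40*I/50677663789 ≈ 1.7769e-5 - 7.893e-10*I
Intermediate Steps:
m(o) = 5/4 (m(o) = (1/4)*5 = 5/4)
c = 2*I (c = sqrt(1 - 5) = sqrt(-4) = 2*I ≈ 2.0*I)
q(K, U) = U + 2*I*U (q(K, U) = U + U*(2*I) = U + 2*I*U)
1/(q(I, m(-7)) + 56278) = 1/(5*(1 + 2*I)/4 + 56278) = 1/((5/4 + 5*I/2) + 56278) = 1/(225117/4 + 5*I/2) = 16*(225117/4 - 5*I/2)/50677663789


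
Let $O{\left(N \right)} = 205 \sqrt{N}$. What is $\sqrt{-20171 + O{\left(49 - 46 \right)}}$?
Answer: $\sqrt{-20171 + 205 \sqrt{3}} \approx 140.77 i$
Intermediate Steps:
$\sqrt{-20171 + O{\left(49 - 46 \right)}} = \sqrt{-20171 + 205 \sqrt{49 - 46}} = \sqrt{-20171 + 205 \sqrt{3}}$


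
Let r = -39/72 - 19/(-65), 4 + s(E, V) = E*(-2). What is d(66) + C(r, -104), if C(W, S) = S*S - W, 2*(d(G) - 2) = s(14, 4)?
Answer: 16851509/1560 ≈ 10802.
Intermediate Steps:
s(E, V) = -4 - 2*E (s(E, V) = -4 + E*(-2) = -4 - 2*E)
d(G) = -14 (d(G) = 2 + (-4 - 2*14)/2 = 2 + (-4 - 28)/2 = 2 + (1/2)*(-32) = 2 - 16 = -14)
r = -389/1560 (r = -39*1/72 - 19*(-1/65) = -13/24 + 19/65 = -389/1560 ≈ -0.24936)
C(W, S) = S**2 - W
d(66) + C(r, -104) = -14 + ((-104)**2 - 1*(-389/1560)) = -14 + (10816 + 389/1560) = -14 + 16873349/1560 = 16851509/1560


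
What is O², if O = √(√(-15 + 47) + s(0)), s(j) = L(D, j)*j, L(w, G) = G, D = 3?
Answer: 4*√2 ≈ 5.6569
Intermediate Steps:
s(j) = j² (s(j) = j*j = j²)
O = 2*2^(¼) (O = √(√(-15 + 47) + 0²) = √(√32 + 0) = √(4*√2 + 0) = √(4*√2) = 2*2^(¼) ≈ 2.3784)
O² = (2*2^(¼))² = 4*√2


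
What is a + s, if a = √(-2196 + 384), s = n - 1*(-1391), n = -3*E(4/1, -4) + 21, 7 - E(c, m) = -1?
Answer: 1388 + 2*I*√453 ≈ 1388.0 + 42.568*I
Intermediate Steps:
E(c, m) = 8 (E(c, m) = 7 - 1*(-1) = 7 + 1 = 8)
n = -3 (n = -3*8 + 21 = -24 + 21 = -3)
s = 1388 (s = -3 - 1*(-1391) = -3 + 1391 = 1388)
a = 2*I*√453 (a = √(-1812) = 2*I*√453 ≈ 42.568*I)
a + s = 2*I*√453 + 1388 = 1388 + 2*I*√453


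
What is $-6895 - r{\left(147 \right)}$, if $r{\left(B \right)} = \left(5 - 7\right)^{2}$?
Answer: $-6899$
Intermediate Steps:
$r{\left(B \right)} = 4$ ($r{\left(B \right)} = \left(-2\right)^{2} = 4$)
$-6895 - r{\left(147 \right)} = -6895 - 4 = -6899$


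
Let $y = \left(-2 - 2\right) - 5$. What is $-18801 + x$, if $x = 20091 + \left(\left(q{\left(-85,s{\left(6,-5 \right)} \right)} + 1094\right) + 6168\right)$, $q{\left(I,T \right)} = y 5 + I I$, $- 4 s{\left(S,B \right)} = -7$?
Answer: $15732$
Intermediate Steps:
$y = -9$ ($y = -4 - 5 = -9$)
$s{\left(S,B \right)} = \frac{7}{4}$ ($s{\left(S,B \right)} = \left(- \frac{1}{4}\right) \left(-7\right) = \frac{7}{4}$)
$q{\left(I,T \right)} = -45 + I^{2}$ ($q{\left(I,T \right)} = \left(-9\right) 5 + I I = -45 + I^{2}$)
$x = 34533$ ($x = 20091 + \left(\left(\left(-45 + \left(-85\right)^{2}\right) + 1094\right) + 6168\right) = 20091 + \left(\left(\left(-45 + 7225\right) + 1094\right) + 6168\right) = 20091 + \left(\left(7180 + 1094\right) + 6168\right) = 20091 + \left(8274 + 6168\right) = 20091 + 14442 = 34533$)
$-18801 + x = -18801 + 34533 = 15732$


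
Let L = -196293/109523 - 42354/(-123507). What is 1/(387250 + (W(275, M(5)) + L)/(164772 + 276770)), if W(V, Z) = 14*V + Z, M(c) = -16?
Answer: 663630618286918/256990962691871832485 ≈ 2.5823e-6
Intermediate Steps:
W(V, Z) = Z + 14*V
L = -2178313601/1502984129 (L = -196293*1/109523 - 42354*(-1/123507) = -196293/109523 + 4706/13723 = -2178313601/1502984129 ≈ -1.4493)
1/(387250 + (W(275, M(5)) + L)/(164772 + 276770)) = 1/(387250 + ((-16 + 14*275) - 2178313601/1502984129)/(164772 + 276770)) = 1/(387250 + ((-16 + 3850) - 2178313601/1502984129)/441542) = 1/(387250 + (3834 - 2178313601/1502984129)*(1/441542)) = 1/(387250 + (5760262836985/1502984129)*(1/441542)) = 1/(387250 + 5760262836985/663630618286918) = 1/(256990962691871832485/663630618286918) = 663630618286918/256990962691871832485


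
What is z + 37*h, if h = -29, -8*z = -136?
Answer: -1056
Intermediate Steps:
z = 17 (z = -1/8*(-136) = 17)
z + 37*h = 17 + 37*(-29) = 17 - 1073 = -1056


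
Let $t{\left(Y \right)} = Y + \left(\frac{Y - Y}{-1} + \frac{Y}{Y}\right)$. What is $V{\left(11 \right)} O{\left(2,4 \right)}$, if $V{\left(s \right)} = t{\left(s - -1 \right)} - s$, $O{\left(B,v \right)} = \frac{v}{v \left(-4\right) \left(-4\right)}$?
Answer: $\frac{1}{8} \approx 0.125$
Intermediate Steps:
$t{\left(Y \right)} = 1 + Y$ ($t{\left(Y \right)} = Y + \left(0 \left(-1\right) + 1\right) = Y + \left(0 + 1\right) = Y + 1 = 1 + Y$)
$O{\left(B,v \right)} = \frac{1}{16}$ ($O{\left(B,v \right)} = \frac{v}{- 4 v \left(-4\right)} = \frac{v}{16 v} = v \frac{1}{16 v} = \frac{1}{16}$)
$V{\left(s \right)} = 2$ ($V{\left(s \right)} = \left(1 + \left(s - -1\right)\right) - s = \left(1 + \left(s + 1\right)\right) - s = \left(1 + \left(1 + s\right)\right) - s = \left(2 + s\right) - s = 2$)
$V{\left(11 \right)} O{\left(2,4 \right)} = 2 \cdot \frac{1}{16} = \frac{1}{8}$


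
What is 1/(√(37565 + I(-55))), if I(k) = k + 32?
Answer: √37542/37542 ≈ 0.0051611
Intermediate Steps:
I(k) = 32 + k
1/(√(37565 + I(-55))) = 1/(√(37565 + (32 - 55))) = 1/(√(37565 - 23)) = 1/(√37542) = √37542/37542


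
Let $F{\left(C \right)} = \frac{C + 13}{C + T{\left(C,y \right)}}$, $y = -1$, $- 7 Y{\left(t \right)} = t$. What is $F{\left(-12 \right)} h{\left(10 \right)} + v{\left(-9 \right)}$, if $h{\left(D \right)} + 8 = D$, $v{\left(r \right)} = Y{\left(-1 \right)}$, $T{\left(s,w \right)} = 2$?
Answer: $- \frac{2}{35} \approx -0.057143$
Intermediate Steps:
$Y{\left(t \right)} = - \frac{t}{7}$
$v{\left(r \right)} = \frac{1}{7}$ ($v{\left(r \right)} = \left(- \frac{1}{7}\right) \left(-1\right) = \frac{1}{7}$)
$h{\left(D \right)} = -8 + D$
$F{\left(C \right)} = \frac{13 + C}{2 + C}$ ($F{\left(C \right)} = \frac{C + 13}{C + 2} = \frac{13 + C}{2 + C}$)
$F{\left(-12 \right)} h{\left(10 \right)} + v{\left(-9 \right)} = \frac{13 - 12}{2 - 12} \left(-8 + 10\right) + \frac{1}{7} = \frac{1}{-10} \cdot 1 \cdot 2 + \frac{1}{7} = \left(- \frac{1}{10}\right) 1 \cdot 2 + \frac{1}{7} = \left(- \frac{1}{10}\right) 2 + \frac{1}{7} = - \frac{1}{5} + \frac{1}{7} = - \frac{2}{35}$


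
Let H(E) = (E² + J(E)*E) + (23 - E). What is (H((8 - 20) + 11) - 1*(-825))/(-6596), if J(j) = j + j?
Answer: -213/1649 ≈ -0.12917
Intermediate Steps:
J(j) = 2*j
H(E) = 23 - E + 3*E² (H(E) = (E² + (2*E)*E) + (23 - E) = (E² + 2*E²) + (23 - E) = 3*E² + (23 - E) = 23 - E + 3*E²)
(H((8 - 20) + 11) - 1*(-825))/(-6596) = ((23 - ((8 - 20) + 11) + 3*((8 - 20) + 11)²) - 1*(-825))/(-6596) = ((23 - (-12 + 11) + 3*(-12 + 11)²) + 825)*(-1/6596) = ((23 - 1*(-1) + 3*(-1)²) + 825)*(-1/6596) = ((23 + 1 + 3*1) + 825)*(-1/6596) = ((23 + 1 + 3) + 825)*(-1/6596) = (27 + 825)*(-1/6596) = 852*(-1/6596) = -213/1649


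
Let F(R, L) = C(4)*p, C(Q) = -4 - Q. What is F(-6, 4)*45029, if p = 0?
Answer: 0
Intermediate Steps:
F(R, L) = 0 (F(R, L) = (-4 - 1*4)*0 = (-4 - 4)*0 = -8*0 = 0)
F(-6, 4)*45029 = 0*45029 = 0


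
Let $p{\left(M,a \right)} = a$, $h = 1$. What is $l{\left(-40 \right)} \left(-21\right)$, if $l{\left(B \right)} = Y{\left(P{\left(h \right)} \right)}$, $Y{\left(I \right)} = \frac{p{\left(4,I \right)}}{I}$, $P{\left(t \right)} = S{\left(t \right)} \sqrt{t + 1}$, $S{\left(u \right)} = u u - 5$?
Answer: $-21$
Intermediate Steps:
$S{\left(u \right)} = -5 + u^{2}$ ($S{\left(u \right)} = u^{2} - 5 = -5 + u^{2}$)
$P{\left(t \right)} = \sqrt{1 + t} \left(-5 + t^{2}\right)$ ($P{\left(t \right)} = \left(-5 + t^{2}\right) \sqrt{t + 1} = \left(-5 + t^{2}\right) \sqrt{1 + t} = \sqrt{1 + t} \left(-5 + t^{2}\right)$)
$Y{\left(I \right)} = 1$ ($Y{\left(I \right)} = \frac{I}{I} = 1$)
$l{\left(B \right)} = 1$
$l{\left(-40 \right)} \left(-21\right) = 1 \left(-21\right) = -21$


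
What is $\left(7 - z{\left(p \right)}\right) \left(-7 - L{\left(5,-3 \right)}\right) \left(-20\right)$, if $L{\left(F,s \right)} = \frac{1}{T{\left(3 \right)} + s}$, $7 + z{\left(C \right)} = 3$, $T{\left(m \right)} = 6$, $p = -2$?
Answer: $\frac{4840}{3} \approx 1613.3$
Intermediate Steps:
$z{\left(C \right)} = -4$ ($z{\left(C \right)} = -7 + 3 = -4$)
$L{\left(F,s \right)} = \frac{1}{6 + s}$
$\left(7 - z{\left(p \right)}\right) \left(-7 - L{\left(5,-3 \right)}\right) \left(-20\right) = \left(7 - -4\right) \left(-7 - \frac{1}{6 - 3}\right) \left(-20\right) = \left(7 + 4\right) \left(-7 - \frac{1}{3}\right) \left(-20\right) = 11 \left(-7 - \frac{1}{3}\right) \left(-20\right) = 11 \left(- \frac{22}{3}\right) \left(-20\right) = \left(- \frac{242}{3}\right) \left(-20\right) = \frac{4840}{3}$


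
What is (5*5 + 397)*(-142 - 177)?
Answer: -134618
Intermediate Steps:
(5*5 + 397)*(-142 - 177) = (25 + 397)*(-319) = 422*(-319) = -134618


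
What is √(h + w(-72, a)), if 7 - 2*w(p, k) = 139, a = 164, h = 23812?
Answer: √23746 ≈ 154.10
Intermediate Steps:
w(p, k) = -66 (w(p, k) = 7/2 - ½*139 = 7/2 - 139/2 = -66)
√(h + w(-72, a)) = √(23812 - 66) = √23746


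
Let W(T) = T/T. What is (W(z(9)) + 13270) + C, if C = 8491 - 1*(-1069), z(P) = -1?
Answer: 22831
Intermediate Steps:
W(T) = 1
C = 9560 (C = 8491 + 1069 = 9560)
(W(z(9)) + 13270) + C = (1 + 13270) + 9560 = 13271 + 9560 = 22831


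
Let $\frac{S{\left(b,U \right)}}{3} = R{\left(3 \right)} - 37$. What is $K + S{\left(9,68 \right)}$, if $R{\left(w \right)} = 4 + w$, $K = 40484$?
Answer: $40394$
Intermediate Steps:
$S{\left(b,U \right)} = -90$ ($S{\left(b,U \right)} = 3 \left(\left(4 + 3\right) - 37\right) = 3 \left(7 - 37\right) = 3 \left(-30\right) = -90$)
$K + S{\left(9,68 \right)} = 40484 - 90 = 40394$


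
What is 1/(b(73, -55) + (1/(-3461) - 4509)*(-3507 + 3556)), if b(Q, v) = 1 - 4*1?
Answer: -3461/764687233 ≈ -4.5260e-6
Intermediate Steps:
b(Q, v) = -3 (b(Q, v) = 1 - 4 = -3)
1/(b(73, -55) + (1/(-3461) - 4509)*(-3507 + 3556)) = 1/(-3 + (1/(-3461) - 4509)*(-3507 + 3556)) = 1/(-3 + (-1/3461 - 4509)*49) = 1/(-3 - 15605650/3461*49) = 1/(-3 - 764676850/3461) = 1/(-764687233/3461) = -3461/764687233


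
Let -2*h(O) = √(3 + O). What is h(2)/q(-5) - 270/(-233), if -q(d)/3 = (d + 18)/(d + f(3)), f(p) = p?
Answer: 270/233 - √5/39 ≈ 1.1015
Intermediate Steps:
h(O) = -√(3 + O)/2
q(d) = -3*(18 + d)/(3 + d) (q(d) = -3*(d + 18)/(d + 3) = -3*(18 + d)/(3 + d))
h(2)/q(-5) - 270/(-233) = (-√(3 + 2)/2)/((3*(-18 - 1*(-5))/(3 - 5))) - 270/(-233) = (-√5/2)/((3*(-18 + 5)/(-2))) - 270*(-1/233) = (-√5/2)/((3*(-½)*(-13))) + 270/233 = (-√5/2)/(39/2) + 270/233 = -√5/2*(2/39) + 270/233 = -√5/39 + 270/233 = 270/233 - √5/39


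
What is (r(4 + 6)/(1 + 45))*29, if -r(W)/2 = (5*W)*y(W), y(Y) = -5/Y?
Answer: 725/23 ≈ 31.522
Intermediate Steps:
r(W) = 50 (r(W) = -2*5*W*(-5/W) = -2*(-25) = 50)
(r(4 + 6)/(1 + 45))*29 = (50/(1 + 45))*29 = (50/46)*29 = ((1/46)*50)*29 = (25/23)*29 = 725/23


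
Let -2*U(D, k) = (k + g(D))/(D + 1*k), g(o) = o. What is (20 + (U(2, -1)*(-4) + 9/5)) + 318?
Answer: 1709/5 ≈ 341.80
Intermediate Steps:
U(D, k) = -1/2 (U(D, k) = -(k + D)/(2*(D + 1*k)) = -(D + k)/(2*(D + k)) = -1/2*1 = -1/2)
(20 + (U(2, -1)*(-4) + 9/5)) + 318 = (20 + (-1/2*(-4) + 9/5)) + 318 = (20 + (2 + 9*(1/5))) + 318 = (20 + (2 + 9/5)) + 318 = (20 + 19/5) + 318 = 119/5 + 318 = 1709/5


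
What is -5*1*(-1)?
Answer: 5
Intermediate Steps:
-5*1*(-1) = -5*(-1) = 5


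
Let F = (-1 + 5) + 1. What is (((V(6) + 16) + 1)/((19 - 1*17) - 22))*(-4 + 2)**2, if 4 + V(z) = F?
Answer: -18/5 ≈ -3.6000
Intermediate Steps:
F = 5 (F = 4 + 1 = 5)
V(z) = 1 (V(z) = -4 + 5 = 1)
(((V(6) + 16) + 1)/((19 - 1*17) - 22))*(-4 + 2)**2 = (((1 + 16) + 1)/((19 - 1*17) - 22))*(-4 + 2)**2 = ((17 + 1)/((19 - 17) - 22))*(-2)**2 = (18/(2 - 22))*4 = (18/(-20))*4 = (18*(-1/20))*4 = -9/10*4 = -18/5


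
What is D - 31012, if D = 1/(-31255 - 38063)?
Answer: -2149689817/69318 ≈ -31012.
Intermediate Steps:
D = -1/69318 (D = 1/(-69318) = -1/69318 ≈ -1.4426e-5)
D - 31012 = -1/69318 - 31012 = -2149689817/69318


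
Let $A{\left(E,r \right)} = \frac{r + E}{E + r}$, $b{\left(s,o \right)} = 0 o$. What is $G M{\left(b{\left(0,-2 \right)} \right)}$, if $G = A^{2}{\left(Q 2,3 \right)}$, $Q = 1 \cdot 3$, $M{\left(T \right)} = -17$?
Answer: $-17$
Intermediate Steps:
$b{\left(s,o \right)} = 0$
$Q = 3$
$A{\left(E,r \right)} = 1$ ($A{\left(E,r \right)} = \frac{E + r}{E + r} = 1$)
$G = 1$ ($G = 1^{2} = 1$)
$G M{\left(b{\left(0,-2 \right)} \right)} = 1 \left(-17\right) = -17$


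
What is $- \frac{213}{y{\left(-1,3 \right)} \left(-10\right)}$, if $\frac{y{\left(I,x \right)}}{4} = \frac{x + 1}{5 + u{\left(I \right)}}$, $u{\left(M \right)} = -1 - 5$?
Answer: $- \frac{213}{160} \approx -1.3312$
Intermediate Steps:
$u{\left(M \right)} = -6$ ($u{\left(M \right)} = -1 - 5 = -6$)
$y{\left(I,x \right)} = -4 - 4 x$ ($y{\left(I,x \right)} = 4 \frac{x + 1}{5 - 6} = 4 \frac{1 + x}{-1} = 4 \left(1 + x\right) \left(-1\right) = 4 \left(-1 - x\right) = -4 - 4 x$)
$- \frac{213}{y{\left(-1,3 \right)} \left(-10\right)} = - \frac{213}{\left(-4 - 12\right) \left(-10\right)} = - \frac{213}{\left(-16\right) \left(-10\right)} = - \frac{213}{160}$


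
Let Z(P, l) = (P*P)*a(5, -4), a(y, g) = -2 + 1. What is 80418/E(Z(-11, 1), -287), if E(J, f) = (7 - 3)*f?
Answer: -40209/574 ≈ -70.051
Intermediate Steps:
a(y, g) = -1
Z(P, l) = -P**2 (Z(P, l) = (P*P)*(-1) = P**2*(-1) = -P**2)
E(J, f) = 4*f
80418/E(Z(-11, 1), -287) = 80418/((4*(-287))) = 80418/(-1148) = 80418*(-1/1148) = -40209/574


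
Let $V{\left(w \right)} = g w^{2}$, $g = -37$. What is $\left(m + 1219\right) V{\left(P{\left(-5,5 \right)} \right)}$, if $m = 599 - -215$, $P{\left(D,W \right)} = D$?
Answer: $-1880525$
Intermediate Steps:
$V{\left(w \right)} = - 37 w^{2}$
$m = 814$ ($m = 599 + 215 = 814$)
$\left(m + 1219\right) V{\left(P{\left(-5,5 \right)} \right)} = \left(814 + 1219\right) \left(- 37 \left(-5\right)^{2}\right) = 2033 \left(\left(-37\right) 25\right) = 2033 \left(-925\right) = -1880525$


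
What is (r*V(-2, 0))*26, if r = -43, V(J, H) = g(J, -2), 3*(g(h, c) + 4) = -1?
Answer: 14534/3 ≈ 4844.7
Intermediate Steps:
g(h, c) = -13/3 (g(h, c) = -4 + (⅓)*(-1) = -4 - ⅓ = -13/3)
V(J, H) = -13/3
(r*V(-2, 0))*26 = -43*(-13/3)*26 = (559/3)*26 = 14534/3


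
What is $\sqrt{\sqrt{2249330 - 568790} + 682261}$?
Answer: $\sqrt{682261 + 2 \sqrt{420135}} \approx 826.78$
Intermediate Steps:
$\sqrt{\sqrt{2249330 - 568790} + 682261} = \sqrt{\sqrt{1680540} + 682261} = \sqrt{2 \sqrt{420135} + 682261} = \sqrt{682261 + 2 \sqrt{420135}}$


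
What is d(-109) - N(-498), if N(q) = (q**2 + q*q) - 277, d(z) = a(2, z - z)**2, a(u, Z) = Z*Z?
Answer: -495731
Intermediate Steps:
a(u, Z) = Z**2
d(z) = 0 (d(z) = ((z - z)**2)**2 = (0**2)**2 = 0**2 = 0)
N(q) = -277 + 2*q**2 (N(q) = (q**2 + q**2) - 277 = 2*q**2 - 277 = -277 + 2*q**2)
d(-109) - N(-498) = 0 - (-277 + 2*(-498)**2) = 0 - (-277 + 2*248004) = 0 - (-277 + 496008) = 0 - 1*495731 = 0 - 495731 = -495731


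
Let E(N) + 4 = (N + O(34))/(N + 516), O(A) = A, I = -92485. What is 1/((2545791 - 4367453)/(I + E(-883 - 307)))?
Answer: 31168215/613900094 ≈ 0.050771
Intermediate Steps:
E(N) = -4 + (34 + N)/(516 + N) (E(N) = -4 + (N + 34)/(N + 516) = -4 + (34 + N)/(516 + N))
1/((2545791 - 4367453)/(I + E(-883 - 307))) = 1/((2545791 - 4367453)/(-92485 + (-2030 - 3*(-883 - 307))/(516 + (-883 - 307)))) = 1/(-1821662/(-92485 + (-2030 - 3*(-1190))/(516 - 1190))) = 1/(-1821662/(-92485 + (-2030 + 3570)/(-674))) = 1/(-1821662/(-92485 - 1/674*1540)) = 1/(-1821662/(-92485 - 770/337)) = 1/(-1821662/(-31168215/337)) = 1/(-1821662*(-337/31168215)) = 1/(613900094/31168215) = 31168215/613900094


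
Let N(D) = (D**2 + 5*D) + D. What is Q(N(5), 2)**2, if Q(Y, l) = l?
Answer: 4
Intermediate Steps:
N(D) = D**2 + 6*D
Q(N(5), 2)**2 = 2**2 = 4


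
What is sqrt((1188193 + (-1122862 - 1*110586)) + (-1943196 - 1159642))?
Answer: I*sqrt(3148093) ≈ 1774.3*I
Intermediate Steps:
sqrt((1188193 + (-1122862 - 1*110586)) + (-1943196 - 1159642)) = sqrt((1188193 + (-1122862 - 110586)) - 3102838) = sqrt((1188193 - 1233448) - 3102838) = sqrt(-45255 - 3102838) = sqrt(-3148093) = I*sqrt(3148093)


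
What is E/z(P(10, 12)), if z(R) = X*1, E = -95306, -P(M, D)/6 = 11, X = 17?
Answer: -95306/17 ≈ -5606.2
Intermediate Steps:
P(M, D) = -66 (P(M, D) = -6*11 = -66)
z(R) = 17 (z(R) = 17*1 = 17)
E/z(P(10, 12)) = -95306/17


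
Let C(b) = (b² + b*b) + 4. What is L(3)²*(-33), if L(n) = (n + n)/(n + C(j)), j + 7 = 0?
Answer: -132/1225 ≈ -0.10776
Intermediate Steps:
j = -7 (j = -7 + 0 = -7)
C(b) = 4 + 2*b² (C(b) = (b² + b²) + 4 = 2*b² + 4 = 4 + 2*b²)
L(n) = 2*n/(102 + n) (L(n) = (n + n)/(n + (4 + 2*(-7)²)) = (2*n)/(n + (4 + 2*49)) = (2*n)/(n + (4 + 98)) = (2*n)/(n + 102) = (2*n)/(102 + n) = 2*n/(102 + n))
L(3)²*(-33) = (2*3/(102 + 3))²*(-33) = (2*3/105)²*(-33) = (2*3*(1/105))²*(-33) = (2/35)²*(-33) = (4/1225)*(-33) = -132/1225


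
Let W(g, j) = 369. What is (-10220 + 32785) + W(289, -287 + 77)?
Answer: 22934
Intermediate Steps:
(-10220 + 32785) + W(289, -287 + 77) = (-10220 + 32785) + 369 = 22565 + 369 = 22934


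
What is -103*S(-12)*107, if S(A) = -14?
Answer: 154294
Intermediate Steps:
-103*S(-12)*107 = -103*(-14)*107 = 1442*107 = 154294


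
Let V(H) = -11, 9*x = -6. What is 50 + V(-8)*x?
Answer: 172/3 ≈ 57.333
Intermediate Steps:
x = -2/3 (x = (1/9)*(-6) = -2/3 ≈ -0.66667)
50 + V(-8)*x = 50 - 11*(-2/3) = 50 + 22/3 = 172/3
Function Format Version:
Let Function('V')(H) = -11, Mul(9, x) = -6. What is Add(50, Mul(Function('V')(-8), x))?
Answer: Rational(172, 3) ≈ 57.333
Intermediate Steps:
x = Rational(-2, 3) (x = Mul(Rational(1, 9), -6) = Rational(-2, 3) ≈ -0.66667)
Add(50, Mul(Function('V')(-8), x)) = Add(50, Mul(-11, Rational(-2, 3))) = Add(50, Rational(22, 3)) = Rational(172, 3)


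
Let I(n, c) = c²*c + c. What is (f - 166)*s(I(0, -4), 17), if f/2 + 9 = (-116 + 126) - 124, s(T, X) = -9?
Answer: 3708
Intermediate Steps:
I(n, c) = c + c³ (I(n, c) = c³ + c = c + c³)
f = -246 (f = -18 + 2*((-116 + 126) - 124) = -18 + 2*(10 - 124) = -18 + 2*(-114) = -18 - 228 = -246)
(f - 166)*s(I(0, -4), 17) = (-246 - 166)*(-9) = -412*(-9) = 3708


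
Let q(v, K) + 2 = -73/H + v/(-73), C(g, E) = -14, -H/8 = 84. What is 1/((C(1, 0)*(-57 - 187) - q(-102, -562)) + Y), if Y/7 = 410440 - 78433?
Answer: 49056/114176147279 ≈ 4.2965e-7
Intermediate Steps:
H = -672 (H = -8*84 = -672)
q(v, K) = -1271/672 - v/73 (q(v, K) = -2 + (-73/(-672) + v/(-73)) = -2 + (-73*(-1/672) + v*(-1/73)) = -2 + (73/672 - v/73) = -1271/672 - v/73)
Y = 2324049 (Y = 7*(410440 - 78433) = 7*332007 = 2324049)
1/((C(1, 0)*(-57 - 187) - q(-102, -562)) + Y) = 1/((-14*(-57 - 187) - (-1271/672 - 1/73*(-102))) + 2324049) = 1/((-14*(-244) - (-1271/672 + 102/73)) + 2324049) = 1/((3416 - 1*(-24239/49056)) + 2324049) = 1/((3416 + 24239/49056) + 2324049) = 1/(167599535/49056 + 2324049) = 1/(114176147279/49056) = 49056/114176147279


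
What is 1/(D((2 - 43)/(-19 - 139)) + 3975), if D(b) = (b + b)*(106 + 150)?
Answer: 79/324521 ≈ 0.00024344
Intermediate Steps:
D(b) = 512*b (D(b) = (2*b)*256 = 512*b)
1/(D((2 - 43)/(-19 - 139)) + 3975) = 1/(512*((2 - 43)/(-19 - 139)) + 3975) = 1/(512*(-41/(-158)) + 3975) = 1/(512*(-41*(-1/158)) + 3975) = 1/(512*(41/158) + 3975) = 1/(10496/79 + 3975) = 1/(324521/79) = 79/324521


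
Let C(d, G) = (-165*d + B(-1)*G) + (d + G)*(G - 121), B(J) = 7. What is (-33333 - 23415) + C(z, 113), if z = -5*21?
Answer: -38696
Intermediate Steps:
z = -105
C(d, G) = -165*d + 7*G + (-121 + G)*(G + d) (C(d, G) = (-165*d + 7*G) + (d + G)*(G - 121) = (-165*d + 7*G) + (G + d)*(-121 + G) = (-165*d + 7*G) + (-121 + G)*(G + d) = -165*d + 7*G + (-121 + G)*(G + d))
(-33333 - 23415) + C(z, 113) = (-33333 - 23415) + (113**2 - 286*(-105) - 114*113 + 113*(-105)) = -56748 + (12769 + 30030 - 12882 - 11865) = -56748 + 18052 = -38696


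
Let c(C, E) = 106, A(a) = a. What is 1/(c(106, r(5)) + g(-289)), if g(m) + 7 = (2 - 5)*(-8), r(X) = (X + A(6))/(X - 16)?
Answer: 1/123 ≈ 0.0081301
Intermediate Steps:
r(X) = (6 + X)/(-16 + X) (r(X) = (X + 6)/(X - 16) = (6 + X)/(-16 + X))
g(m) = 17 (g(m) = -7 + (2 - 5)*(-8) = -7 - 3*(-8) = -7 + 24 = 17)
1/(c(106, r(5)) + g(-289)) = 1/(106 + 17) = 1/123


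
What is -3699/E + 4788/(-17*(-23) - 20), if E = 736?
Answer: 307377/39008 ≈ 7.8798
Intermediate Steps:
-3699/E + 4788/(-17*(-23) - 20) = -3699/736 + 4788/(-17*(-23) - 20) = -3699*1/736 + 4788/(391 - 20) = -3699/736 + 4788/371 = -3699/736 + 4788*(1/371) = -3699/736 + 684/53 = 307377/39008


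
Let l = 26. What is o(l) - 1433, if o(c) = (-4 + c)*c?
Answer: -861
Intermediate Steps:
o(c) = c*(-4 + c)
o(l) - 1433 = 26*(-4 + 26) - 1433 = 26*22 - 1433 = 572 - 1433 = -861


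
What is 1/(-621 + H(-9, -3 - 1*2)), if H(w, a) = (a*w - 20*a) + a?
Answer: -1/481 ≈ -0.0020790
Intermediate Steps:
H(w, a) = -19*a + a*w (H(w, a) = (-20*a + a*w) + a = -19*a + a*w)
1/(-621 + H(-9, -3 - 1*2)) = 1/(-621 + (-3 - 1*2)*(-19 - 9)) = 1/(-621 + (-3 - 2)*(-28)) = 1/(-621 - 5*(-28)) = 1/(-621 + 140) = 1/(-481) = -1/481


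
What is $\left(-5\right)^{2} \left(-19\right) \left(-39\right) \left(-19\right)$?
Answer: $-351975$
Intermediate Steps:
$\left(-5\right)^{2} \left(-19\right) \left(-39\right) \left(-19\right) = 25 \left(-19\right) \left(-39\right) \left(-19\right) = \left(-475\right) \left(-39\right) \left(-19\right) = 18525 \left(-19\right) = -351975$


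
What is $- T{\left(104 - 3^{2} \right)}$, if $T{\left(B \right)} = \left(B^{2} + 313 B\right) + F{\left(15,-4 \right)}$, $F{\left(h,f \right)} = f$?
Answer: $-38756$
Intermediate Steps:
$T{\left(B \right)} = -4 + B^{2} + 313 B$ ($T{\left(B \right)} = \left(B^{2} + 313 B\right) - 4 = -4 + B^{2} + 313 B$)
$- T{\left(104 - 3^{2} \right)} = - (-4 + \left(104 - 3^{2}\right)^{2} + 313 \left(104 - 3^{2}\right)) = - (-4 + \left(104 - 9\right)^{2} + 313 \left(104 - 9\right)) = - (-4 + 95^{2} + 313 \cdot 95) = - (-4 + 9025 + 29735) = \left(-1\right) 38756 = -38756$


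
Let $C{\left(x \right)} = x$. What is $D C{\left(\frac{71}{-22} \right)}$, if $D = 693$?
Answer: $- \frac{4473}{2} \approx -2236.5$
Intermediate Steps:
$D C{\left(\frac{71}{-22} \right)} = 693 \frac{71}{-22} = 693 \cdot 71 \left(- \frac{1}{22}\right) = 693 \left(- \frac{71}{22}\right) = - \frac{4473}{2}$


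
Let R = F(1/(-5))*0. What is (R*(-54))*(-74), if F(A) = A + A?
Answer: 0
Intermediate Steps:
F(A) = 2*A
R = 0 (R = (2/(-5))*0 = (2*(-1/5))*0 = -2/5*0 = 0)
(R*(-54))*(-74) = (0*(-54))*(-74) = 0*(-74) = 0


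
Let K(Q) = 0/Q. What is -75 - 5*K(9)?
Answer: -75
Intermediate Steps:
K(Q) = 0
-75 - 5*K(9) = -75 - 5*0 = -75 + 0 = -75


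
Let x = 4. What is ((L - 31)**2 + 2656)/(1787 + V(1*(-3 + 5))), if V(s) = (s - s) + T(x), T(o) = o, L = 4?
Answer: 3385/1791 ≈ 1.8900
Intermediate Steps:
V(s) = 4 (V(s) = (s - s) + 4 = 0 + 4 = 4)
((L - 31)**2 + 2656)/(1787 + V(1*(-3 + 5))) = ((4 - 31)**2 + 2656)/(1787 + 4) = ((-27)**2 + 2656)/1791 = (729 + 2656)*(1/1791) = 3385*(1/1791) = 3385/1791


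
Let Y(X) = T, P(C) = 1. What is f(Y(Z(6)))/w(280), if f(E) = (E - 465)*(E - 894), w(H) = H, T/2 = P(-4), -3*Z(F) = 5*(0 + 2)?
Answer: 103249/70 ≈ 1475.0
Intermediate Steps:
Z(F) = -10/3 (Z(F) = -5*(0 + 2)/3 = -5*2/3 = -⅓*10 = -10/3)
T = 2 (T = 2*1 = 2)
Y(X) = 2
f(E) = (-894 + E)*(-465 + E) (f(E) = (-465 + E)*(-894 + E) = (-894 + E)*(-465 + E))
f(Y(Z(6)))/w(280) = (415710 + 2² - 1359*2)/280 = (415710 + 4 - 2718)*(1/280) = 412996*(1/280) = 103249/70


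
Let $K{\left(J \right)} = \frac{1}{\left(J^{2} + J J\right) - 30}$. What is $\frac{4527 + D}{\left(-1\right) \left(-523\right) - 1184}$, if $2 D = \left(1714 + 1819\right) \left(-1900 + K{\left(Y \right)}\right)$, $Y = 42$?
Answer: $\frac{23449350175}{4624356} \approx 5070.8$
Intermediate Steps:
$K{\left(J \right)} = \frac{1}{-30 + 2 J^{2}}$ ($K{\left(J \right)} = \frac{1}{\left(J^{2} + J^{2}\right) - 30} = \frac{1}{2 J^{2} - 30} = \frac{1}{-30 + 2 J^{2}}$)
$D = - \frac{23481021067}{6996}$ ($D = \frac{\left(1714 + 1819\right) \left(-1900 + \frac{1}{2 \left(-15 + 42^{2}\right)}\right)}{2} = \frac{3533 \left(-1900 + \frac{1}{2 \left(-15 + 1764\right)}\right)}{2} = \frac{3533 \left(-1900 + \frac{1}{2 \cdot 1749}\right)}{2} = \frac{3533 \left(-1900 + \frac{1}{2} \cdot \frac{1}{1749}\right)}{2} = \frac{3533 \left(-1900 + \frac{1}{3498}\right)}{2} = \frac{3533 \left(- \frac{6646199}{3498}\right)}{2} = \frac{1}{2} \left(- \frac{23481021067}{3498}\right) = - \frac{23481021067}{6996} \approx -3.3563 \cdot 10^{6}$)
$\frac{4527 + D}{\left(-1\right) \left(-523\right) - 1184} = \frac{4527 - \frac{23481021067}{6996}}{\left(-1\right) \left(-523\right) - 1184} = - \frac{23449350175}{6996 \left(523 - 1184\right)} = - \frac{23449350175}{6996 \left(-661\right)} = \left(- \frac{23449350175}{6996}\right) \left(- \frac{1}{661}\right) = \frac{23449350175}{4624356}$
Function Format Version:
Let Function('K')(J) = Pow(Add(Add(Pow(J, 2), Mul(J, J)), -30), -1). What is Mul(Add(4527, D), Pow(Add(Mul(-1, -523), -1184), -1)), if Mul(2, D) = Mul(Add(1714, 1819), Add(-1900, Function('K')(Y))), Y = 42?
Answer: Rational(23449350175, 4624356) ≈ 5070.8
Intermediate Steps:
Function('K')(J) = Pow(Add(-30, Mul(2, Pow(J, 2))), -1) (Function('K')(J) = Pow(Add(Add(Pow(J, 2), Pow(J, 2)), -30), -1) = Pow(Add(Mul(2, Pow(J, 2)), -30), -1) = Pow(Add(-30, Mul(2, Pow(J, 2))), -1))
D = Rational(-23481021067, 6996) (D = Mul(Rational(1, 2), Mul(Add(1714, 1819), Add(-1900, Mul(Rational(1, 2), Pow(Add(-15, Pow(42, 2)), -1))))) = Mul(Rational(1, 2), Mul(3533, Add(-1900, Mul(Rational(1, 2), Pow(Add(-15, 1764), -1))))) = Mul(Rational(1, 2), Mul(3533, Add(-1900, Mul(Rational(1, 2), Pow(1749, -1))))) = Mul(Rational(1, 2), Mul(3533, Add(-1900, Mul(Rational(1, 2), Rational(1, 1749))))) = Mul(Rational(1, 2), Mul(3533, Add(-1900, Rational(1, 3498)))) = Mul(Rational(1, 2), Mul(3533, Rational(-6646199, 3498))) = Mul(Rational(1, 2), Rational(-23481021067, 3498)) = Rational(-23481021067, 6996) ≈ -3.3563e+6)
Mul(Add(4527, D), Pow(Add(Mul(-1, -523), -1184), -1)) = Mul(Add(4527, Rational(-23481021067, 6996)), Pow(Add(Mul(-1, -523), -1184), -1)) = Mul(Rational(-23449350175, 6996), Pow(Add(523, -1184), -1)) = Mul(Rational(-23449350175, 6996), Pow(-661, -1)) = Mul(Rational(-23449350175, 6996), Rational(-1, 661)) = Rational(23449350175, 4624356)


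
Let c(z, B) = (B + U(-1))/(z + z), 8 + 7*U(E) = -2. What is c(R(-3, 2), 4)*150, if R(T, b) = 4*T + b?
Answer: -135/7 ≈ -19.286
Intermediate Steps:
R(T, b) = b + 4*T
U(E) = -10/7 (U(E) = -8/7 + (1/7)*(-2) = -8/7 - 2/7 = -10/7)
c(z, B) = (-10/7 + B)/(2*z) (c(z, B) = (B - 10/7)/(z + z) = (-10/7 + B)/((2*z)) = (-10/7 + B)*(1/(2*z)) = (-10/7 + B)/(2*z))
c(R(-3, 2), 4)*150 = ((-10 + 7*4)/(14*(2 + 4*(-3))))*150 = ((-10 + 28)/(14*(2 - 12)))*150 = ((1/14)*18/(-10))*150 = ((1/14)*(-1/10)*18)*150 = -9/70*150 = -135/7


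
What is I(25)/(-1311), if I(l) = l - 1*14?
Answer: -11/1311 ≈ -0.0083905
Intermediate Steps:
I(l) = -14 + l (I(l) = l - 14 = -14 + l)
I(25)/(-1311) = (-14 + 25)/(-1311) = -1/1311*11 = -11/1311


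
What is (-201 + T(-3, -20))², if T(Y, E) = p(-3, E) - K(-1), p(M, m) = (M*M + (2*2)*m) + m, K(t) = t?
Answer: 84681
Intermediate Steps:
p(M, m) = M² + 5*m (p(M, m) = (M² + 4*m) + m = M² + 5*m)
T(Y, E) = 10 + 5*E (T(Y, E) = ((-3)² + 5*E) - 1*(-1) = (9 + 5*E) + 1 = 10 + 5*E)
(-201 + T(-3, -20))² = (-201 + (10 + 5*(-20)))² = (-201 + (10 - 100))² = (-201 - 90)² = (-291)² = 84681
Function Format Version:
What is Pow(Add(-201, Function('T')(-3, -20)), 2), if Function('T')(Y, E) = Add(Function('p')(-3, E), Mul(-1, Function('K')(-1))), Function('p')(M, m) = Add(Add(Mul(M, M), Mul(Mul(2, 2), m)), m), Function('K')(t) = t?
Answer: 84681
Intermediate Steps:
Function('p')(M, m) = Add(Pow(M, 2), Mul(5, m)) (Function('p')(M, m) = Add(Add(Pow(M, 2), Mul(4, m)), m) = Add(Pow(M, 2), Mul(5, m)))
Function('T')(Y, E) = Add(10, Mul(5, E)) (Function('T')(Y, E) = Add(Add(Pow(-3, 2), Mul(5, E)), Mul(-1, -1)) = Add(Add(9, Mul(5, E)), 1) = Add(10, Mul(5, E)))
Pow(Add(-201, Function('T')(-3, -20)), 2) = Pow(Add(-201, Add(10, Mul(5, -20))), 2) = Pow(Add(-201, Add(10, -100)), 2) = Pow(Add(-201, -90), 2) = Pow(-291, 2) = 84681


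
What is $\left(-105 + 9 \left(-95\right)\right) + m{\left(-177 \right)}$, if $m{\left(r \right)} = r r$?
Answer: $30369$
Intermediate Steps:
$m{\left(r \right)} = r^{2}$
$\left(-105 + 9 \left(-95\right)\right) + m{\left(-177 \right)} = \left(-105 + 9 \left(-95\right)\right) + \left(-177\right)^{2} = \left(-105 - 855\right) + 31329 = -960 + 31329 = 30369$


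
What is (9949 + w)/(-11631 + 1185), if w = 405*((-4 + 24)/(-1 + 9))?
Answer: -21923/20892 ≈ -1.0493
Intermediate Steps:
w = 2025/2 (w = 405*(20/8) = 405*(20*(1/8)) = 405*(5/2) = 2025/2 ≈ 1012.5)
(9949 + w)/(-11631 + 1185) = (9949 + 2025/2)/(-11631 + 1185) = (21923/2)/(-10446) = (21923/2)*(-1/10446) = -21923/20892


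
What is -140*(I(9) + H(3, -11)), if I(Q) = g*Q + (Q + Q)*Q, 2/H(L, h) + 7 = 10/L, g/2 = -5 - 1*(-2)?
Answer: -165480/11 ≈ -15044.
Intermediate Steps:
g = -6 (g = 2*(-5 - 1*(-2)) = 2*(-5 + 2) = 2*(-3) = -6)
H(L, h) = 2/(-7 + 10/L)
I(Q) = -6*Q + 2*Q**2 (I(Q) = -6*Q + (Q + Q)*Q = -6*Q + (2*Q)*Q = -6*Q + 2*Q**2)
-140*(I(9) + H(3, -11)) = -140*(2*9*(-3 + 9) - 2*3/(-10 + 7*3)) = -140*(2*9*6 - 2*3/(-10 + 21)) = -140*(108 - 2*3/11) = -140*(108 - 2*3*1/11) = -140*(108 - 6/11) = -140*1182/11 = -165480/11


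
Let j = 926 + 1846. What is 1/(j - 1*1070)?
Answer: 1/1702 ≈ 0.00058754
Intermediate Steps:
j = 2772
1/(j - 1*1070) = 1/(2772 - 1*1070) = 1/(2772 - 1070) = 1/1702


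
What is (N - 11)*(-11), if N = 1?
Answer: 110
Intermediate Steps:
(N - 11)*(-11) = (1 - 11)*(-11) = -10*(-11) = 110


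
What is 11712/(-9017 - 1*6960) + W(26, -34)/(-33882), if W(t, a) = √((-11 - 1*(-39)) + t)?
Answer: -11712/15977 - √6/11294 ≈ -0.73327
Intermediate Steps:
W(t, a) = √(28 + t) (W(t, a) = √((-11 + 39) + t) = √(28 + t))
11712/(-9017 - 1*6960) + W(26, -34)/(-33882) = 11712/(-9017 - 1*6960) + √(28 + 26)/(-33882) = 11712/(-9017 - 6960) + √54*(-1/33882) = 11712/(-15977) + (3*√6)*(-1/33882) = 11712*(-1/15977) - √6/11294 = -11712/15977 - √6/11294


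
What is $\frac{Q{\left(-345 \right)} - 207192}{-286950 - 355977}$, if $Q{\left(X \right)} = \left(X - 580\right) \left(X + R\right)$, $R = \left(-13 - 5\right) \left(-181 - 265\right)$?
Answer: $\frac{2437989}{214309} \approx 11.376$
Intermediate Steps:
$R = 8028$ ($R = \left(-18\right) \left(-446\right) = 8028$)
$Q{\left(X \right)} = \left(-580 + X\right) \left(8028 + X\right)$ ($Q{\left(X \right)} = \left(X - 580\right) \left(X + 8028\right) = \left(-580 + X\right) \left(8028 + X\right)$)
$\frac{Q{\left(-345 \right)} - 207192}{-286950 - 355977} = \frac{\left(-4656240 + \left(-345\right)^{2} + 7448 \left(-345\right)\right) - 207192}{-286950 - 355977} = \frac{\left(-4656240 + 119025 - 2569560\right) - 207192}{-642927} = \left(-7106775 - 207192\right) \left(- \frac{1}{642927}\right) = \left(-7313967\right) \left(- \frac{1}{642927}\right) = \frac{2437989}{214309}$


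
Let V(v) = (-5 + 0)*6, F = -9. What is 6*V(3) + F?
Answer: -189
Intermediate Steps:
V(v) = -30 (V(v) = -5*6 = -30)
6*V(3) + F = 6*(-30) - 9 = -180 - 9 = -189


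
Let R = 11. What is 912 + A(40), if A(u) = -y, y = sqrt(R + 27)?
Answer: 912 - sqrt(38) ≈ 905.84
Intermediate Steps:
y = sqrt(38) (y = sqrt(11 + 27) = sqrt(38) ≈ 6.1644)
A(u) = -sqrt(38)
912 + A(40) = 912 - sqrt(38)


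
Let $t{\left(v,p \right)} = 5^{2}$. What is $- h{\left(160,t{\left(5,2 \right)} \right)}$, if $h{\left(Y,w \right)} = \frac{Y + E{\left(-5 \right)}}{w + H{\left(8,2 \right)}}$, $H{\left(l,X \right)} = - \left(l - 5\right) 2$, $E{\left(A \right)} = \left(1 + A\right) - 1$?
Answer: $- \frac{155}{19} \approx -8.1579$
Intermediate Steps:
$E{\left(A \right)} = A$
$t{\left(v,p \right)} = 25$
$H{\left(l,X \right)} = 10 - 2 l$ ($H{\left(l,X \right)} = - \left(-5 + l\right) 2 = - (-10 + 2 l) = 10 - 2 l$)
$h{\left(Y,w \right)} = \frac{-5 + Y}{-6 + w}$ ($h{\left(Y,w \right)} = \frac{Y - 5}{w + \left(10 - 16\right)} = \frac{-5 + Y}{w + \left(10 - 16\right)} = \frac{-5 + Y}{w - 6} = \frac{-5 + Y}{-6 + w}$)
$- h{\left(160,t{\left(5,2 \right)} \right)} = - \frac{-5 + 160}{-6 + 25} = - \frac{155}{19}$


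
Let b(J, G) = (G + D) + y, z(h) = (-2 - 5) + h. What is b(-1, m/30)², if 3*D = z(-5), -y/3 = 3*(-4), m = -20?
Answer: 8836/9 ≈ 981.78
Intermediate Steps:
y = 36 (y = -9*(-4) = -3*(-12) = 36)
z(h) = -7 + h
D = -4 (D = (-7 - 5)/3 = (⅓)*(-12) = -4)
b(J, G) = 32 + G (b(J, G) = (G - 4) + 36 = (-4 + G) + 36 = 32 + G)
b(-1, m/30)² = (32 - 20/30)² = (32 - 20*1/30)² = (32 - ⅔)² = (94/3)² = 8836/9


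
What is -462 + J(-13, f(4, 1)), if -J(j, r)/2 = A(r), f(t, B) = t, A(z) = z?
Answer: -470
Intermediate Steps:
J(j, r) = -2*r
-462 + J(-13, f(4, 1)) = -462 - 2*4 = -462 - 8 = -470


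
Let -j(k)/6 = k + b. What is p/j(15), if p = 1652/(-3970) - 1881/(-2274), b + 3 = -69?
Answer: 618487/514583460 ≈ 0.0012019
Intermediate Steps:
b = -72 (b = -3 - 69 = -72)
j(k) = 432 - 6*k (j(k) = -6*(k - 72) = -6*(-72 + k) = 432 - 6*k)
p = 618487/1504630 (p = 1652*(-1/3970) - 1881*(-1/2274) = -826/1985 + 627/758 = 618487/1504630 ≈ 0.41106)
p/j(15) = 618487/(1504630*(432 - 6*15)) = 618487/(1504630*(432 - 90)) = (618487/1504630)/342 = (618487/1504630)*(1/342) = 618487/514583460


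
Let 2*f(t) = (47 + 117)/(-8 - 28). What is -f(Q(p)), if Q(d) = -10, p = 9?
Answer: 41/18 ≈ 2.2778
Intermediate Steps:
f(t) = -41/18 (f(t) = ((47 + 117)/(-8 - 28))/2 = (164/(-36))/2 = (164*(-1/36))/2 = (1/2)*(-41/9) = -41/18)
-f(Q(p)) = -1*(-41/18) = 41/18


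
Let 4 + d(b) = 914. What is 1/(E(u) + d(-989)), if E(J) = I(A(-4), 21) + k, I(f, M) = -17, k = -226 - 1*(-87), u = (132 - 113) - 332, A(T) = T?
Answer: 1/754 ≈ 0.0013263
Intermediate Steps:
u = -313 (u = 19 - 332 = -313)
d(b) = 910 (d(b) = -4 + 914 = 910)
k = -139 (k = -226 + 87 = -139)
E(J) = -156 (E(J) = -17 - 139 = -156)
1/(E(u) + d(-989)) = 1/(-156 + 910) = 1/754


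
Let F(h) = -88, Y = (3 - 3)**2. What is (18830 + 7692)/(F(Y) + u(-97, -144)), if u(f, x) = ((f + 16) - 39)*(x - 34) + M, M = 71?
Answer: 26522/21343 ≈ 1.2427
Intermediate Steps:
Y = 0 (Y = 0**2 = 0)
u(f, x) = 71 + (-34 + x)*(-23 + f) (u(f, x) = ((f + 16) - 39)*(x - 34) + 71 = ((16 + f) - 39)*(-34 + x) + 71 = (-23 + f)*(-34 + x) + 71 = (-34 + x)*(-23 + f) + 71 = 71 + (-34 + x)*(-23 + f))
(18830 + 7692)/(F(Y) + u(-97, -144)) = (18830 + 7692)/(-88 + (853 - 34*(-97) - 23*(-144) - 97*(-144))) = 26522/(-88 + (853 + 3298 + 3312 + 13968)) = 26522/(-88 + 21431) = 26522/21343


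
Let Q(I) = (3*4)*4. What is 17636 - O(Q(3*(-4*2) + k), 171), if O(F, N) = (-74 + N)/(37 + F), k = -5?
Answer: 1498963/85 ≈ 17635.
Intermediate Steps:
Q(I) = 48 (Q(I) = 12*4 = 48)
O(F, N) = (-74 + N)/(37 + F)
17636 - O(Q(3*(-4*2) + k), 171) = 17636 - (-74 + 171)/(37 + 48) = 17636 - 97/85 = 1498963/85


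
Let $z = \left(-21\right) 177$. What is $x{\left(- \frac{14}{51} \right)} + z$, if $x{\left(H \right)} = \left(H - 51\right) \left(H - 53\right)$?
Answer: $- \frac{2562962}{2601} \approx -985.38$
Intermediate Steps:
$z = -3717$
$x{\left(H \right)} = \left(-53 + H\right) \left(-51 + H\right)$ ($x{\left(H \right)} = \left(-51 + H\right) \left(-53 + H\right) = \left(-53 + H\right) \left(-51 + H\right)$)
$x{\left(- \frac{14}{51} \right)} + z = \left(2703 + \left(- \frac{14}{51}\right)^{2} - 104 \left(- \frac{14}{51}\right)\right) - 3717 = \left(2703 + \left(\left(-14\right) \frac{1}{51}\right)^{2} - 104 \left(\left(-14\right) \frac{1}{51}\right)\right) - 3717 = \left(2703 + \left(- \frac{14}{51}\right)^{2} - - \frac{1456}{51}\right) - 3717 = \left(2703 + \frac{196}{2601} + \frac{1456}{51}\right) - 3717 = \frac{7104955}{2601} - 3717 = - \frac{2562962}{2601}$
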